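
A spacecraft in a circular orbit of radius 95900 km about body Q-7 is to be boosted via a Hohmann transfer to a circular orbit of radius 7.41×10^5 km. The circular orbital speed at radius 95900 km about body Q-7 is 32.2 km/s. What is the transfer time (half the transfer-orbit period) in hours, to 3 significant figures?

From the circular-orbit relation v² = μ/r at r = 95900 km: μ = v²r = (32.2)² × 95900 = 9.94330×10^7 km³/s².
Transfer-ellipse semi-major axis a_t = (r₁ + r₂)/2 = (95900 + 7.410×10^5)/2 = 4.1845×10^5 km.
Transfer time t = π√(a_t³/μ) = π√((4.1845×10^5)³ / 9.94330×10^7) = 85280 s.
Converting: 85280 s ÷ 3600 s/hour = 23.7 hours.

t = 23.7 hours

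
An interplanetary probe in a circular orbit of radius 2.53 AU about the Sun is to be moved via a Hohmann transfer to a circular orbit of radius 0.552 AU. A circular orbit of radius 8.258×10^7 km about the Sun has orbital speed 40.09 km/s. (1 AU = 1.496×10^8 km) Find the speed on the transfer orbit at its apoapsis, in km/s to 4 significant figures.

From the circular-orbit relation v² = μ/r at r = 8.258×10^7 km: μ = v²r = (40.09)² × 8.258×10^7 = 1.32723×10^11 km³/s².
In km: r₁ = 2.53 × 1.496×10^8 = 3.78488×10^8 km; r₂ = 0.552 × 1.496×10^8 = 8.25792×10^7 km.
The Hohmann ellipse has a_t = (r₁ + r₂)/2 = 2.305336×10^8 km.
At apoapsis, r = 3.78488×10^8 km.
Applying v² = μ(2/r − 1/a_t): v = 11.21 km/s.

v = 11.21 km/s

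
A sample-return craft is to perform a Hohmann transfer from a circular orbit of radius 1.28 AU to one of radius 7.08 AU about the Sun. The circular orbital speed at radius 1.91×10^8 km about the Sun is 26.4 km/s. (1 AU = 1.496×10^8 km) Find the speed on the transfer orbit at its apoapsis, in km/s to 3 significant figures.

v = 6.20 km/s

From the circular-orbit relation v² = μ/r at r = 1.91×10^8 km: μ = v²r = (26.4)² × 1.91×10^8 = 1.33119×10^11 km³/s².
In km: r₁ = 1.28 × 1.496×10^8 = 1.91488×10^8 km; r₂ = 7.08 × 1.496×10^8 = 1.059168×10^9 km.
Transfer-ellipse semi-major axis a_t = (r₁ + r₂)/2 = (1.91488×10^8 + 1.059168×10^9)/2 = 6.25328×10^8 km.
At apoapsis, r = 1.059168×10^9 km.
From the vis-viva equation, v = √[μ(2/r − 1/a_t)] = 6.204 km/s.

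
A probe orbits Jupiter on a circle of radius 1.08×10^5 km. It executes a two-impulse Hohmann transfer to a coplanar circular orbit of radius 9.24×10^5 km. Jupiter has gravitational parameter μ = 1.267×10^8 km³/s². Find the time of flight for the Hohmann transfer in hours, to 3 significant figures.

t = 28.7 hours

Transfer-ellipse semi-major axis a_t = (r₁ + r₂)/2 = (1.080×10^5 + 9.240×10^5)/2 = 5.160×10^5 km.
Transfer time t = π√(a_t³/μ) = π√((5.160×10^5)³ / 1.267×10^8) = 1.0345×10^5 s.
Converting: 1.0345×10^5 s ÷ 3600 s/hour = 28.7 hours.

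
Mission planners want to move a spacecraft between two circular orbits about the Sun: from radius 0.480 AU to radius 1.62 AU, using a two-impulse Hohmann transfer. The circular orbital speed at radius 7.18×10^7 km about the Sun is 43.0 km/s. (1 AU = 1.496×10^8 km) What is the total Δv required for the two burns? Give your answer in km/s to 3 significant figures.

From the circular-orbit relation v² = μ/r at r = 7.18×10^7 km: μ = v²r = (43.0)² × 7.18×10^7 = 1.32758×10^11 km³/s².
In km: r₁ = 0.480 × 1.496×10^8 = 7.1808×10^7 km; r₂ = 1.62 × 1.496×10^8 = 2.42352×10^8 km.
Transfer-ellipse semi-major axis a_t = (r₁ + r₂)/2 = (7.1808×10^7 + 2.42352×10^8)/2 = 1.5708×10^8 km.
Circular speed at r₁: v₁ = √(μ/r₁) = √(1.32758×10^11/7.1808×10^7) = 43.00 km/s.
Transfer-orbit speed at r₁ (vis-viva equation): v_p = √[μ(2/r₁ − 1/a_t)] = 53.41 km/s.
First burn Δv₁ = |v_p − v₁| = 10.41 km/s.
Circular speed at r₂: v₂ = √(μ/r₂) = 23.40 km/s.
Transfer-orbit speed at r₂: v_a = √[μ(2/r₂ − 1/a_t)] = 15.82 km/s.
Second burn Δv₂ = |v₂ − v_a| = 7.580 km/s.
Total Δv = Δv₁ + Δv₂ = 17.99 km/s.

Δv = 18.0 km/s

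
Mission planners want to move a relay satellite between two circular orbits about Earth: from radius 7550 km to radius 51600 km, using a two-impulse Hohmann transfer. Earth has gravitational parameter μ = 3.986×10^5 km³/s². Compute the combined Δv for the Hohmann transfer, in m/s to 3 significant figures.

Δv = 3710 m/s

Semi-major axis of the transfer orbit: a_t = (7550 + 51600)/2 = 29575 km.
At r₁ the circular-orbit speed is v₁ = √(μ/r₁) = 7.2660 km/s.
Transfer-orbit speed at r₁ (v² = μ(2/r − 1/a)): v_p = √[μ(2/r₁ − 1/a_t)] = 9.5975 km/s.
First burn Δv₁ = |v_p − v₁| = 2.3315 km/s.
At r₂, v₂ = √(μ/r₂) = 2.7794 km/s.
Transfer-orbit speed at r₂: v_a = √[μ(2/r₂ − 1/a_t)] = 1.4043 km/s.
Second burn Δv₂ = |v₂ − v_a| = 1.3751 km/s.
Total Δv = Δv₁ + Δv₂ = 3.707 km/s.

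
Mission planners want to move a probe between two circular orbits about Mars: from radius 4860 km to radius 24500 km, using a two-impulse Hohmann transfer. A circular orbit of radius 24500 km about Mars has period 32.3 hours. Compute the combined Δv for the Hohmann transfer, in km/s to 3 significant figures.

Δv = 1.43 km/s

From Kepler's third law T² = 4π²r³/μ at r = 24500 km, T = 32.3 hours = 32.3 × 3600 s = 1.1628×10^5 s: μ = 4π²r³/T² = 42938.6 km³/s².
The Hohmann ellipse has a_t = (r₁ + r₂)/2 = 14680 km.
At r₁ the circular-orbit speed is v₁ = √(μ/r₁) = 2.9724 km/s.
On the transfer ellipse at r₁, vis-viva equation gives v_p = √[μ(2/r₁ − 1/a_t)] = 3.8400 km/s.
First burn Δv₁ = |v_p − v₁| = 0.8676 km/s.
At r₂, v₂ = √(μ/r₂) = 1.32386 km/s.
Transfer-orbit speed at r₂: v_a = √[μ(2/r₂ − 1/a_t)] = 0.761721 km/s.
Second burn Δv₂ = |v₂ − v_a| = 0.5621 km/s.
Total Δv = Δv₁ + Δv₂ = 1.430 km/s.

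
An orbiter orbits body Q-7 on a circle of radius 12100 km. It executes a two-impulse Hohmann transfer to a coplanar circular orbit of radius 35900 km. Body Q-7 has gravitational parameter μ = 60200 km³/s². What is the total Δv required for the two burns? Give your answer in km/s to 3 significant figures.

Transfer-ellipse semi-major axis a_t = (r₁ + r₂)/2 = (12100 + 35900)/2 = 24000 km.
At r₁ the circular-orbit speed is v₁ = √(μ/r₁) = 2.2305 km/s.
Transfer-orbit speed at r₁ (vis-viva equation): v_p = √[μ(2/r₁ − 1/a_t)] = 2.7280 km/s.
First burn Δv₁ = |v_p − v₁| = 0.4975 km/s.
Circular speed at r₂: v₂ = √(μ/r₂) = 1.295 km/s.
Transfer-orbit speed at r₂: v_a = √[μ(2/r₂ − 1/a_t)] = 0.9195 km/s.
Second burn Δv₂ = |v₂ − v_a| = 0.3755 km/s.
Δv = Δv₁ + Δv₂ = 0.4975 + 0.3755 = 0.8730 km/s.

Δv = 0.873 km/s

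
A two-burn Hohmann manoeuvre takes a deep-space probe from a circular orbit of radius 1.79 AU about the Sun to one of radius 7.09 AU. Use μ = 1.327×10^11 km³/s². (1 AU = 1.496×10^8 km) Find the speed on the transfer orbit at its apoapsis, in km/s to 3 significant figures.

In km: r₁ = 1.79 × 1.496×10^8 = 2.67784×10^8 km; r₂ = 7.09 × 1.496×10^8 = 1.060664×10^9 km.
Semi-major axis of the transfer orbit: a_t = (2.67784×10^8 + 1.060664×10^9)/2 = 6.64224×10^8 km.
The apoapsis of the transfer ellipse is at r = 1.060664×10^9 km.
From the vis-viva equation, v = √[μ(2/r − 1/a_t)] = 7.102 km/s.

v = 7.10 km/s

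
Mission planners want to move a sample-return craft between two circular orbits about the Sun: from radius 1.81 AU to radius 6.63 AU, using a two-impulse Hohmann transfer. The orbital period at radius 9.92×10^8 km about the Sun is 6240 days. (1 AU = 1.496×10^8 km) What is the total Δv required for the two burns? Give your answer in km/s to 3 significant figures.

Δv = 9.60 km/s

From Kepler's third law T² = 4π²r³/μ at r = 9.92×10^8 km, T = 6240 days = 6240 × 86400 s = 5.39136×10^8 s: μ = 4π²r³/T² = 1.32586×10^11 km³/s².
In km: r₁ = 1.81 × 1.496×10^8 = 2.70776×10^8 km; r₂ = 6.63 × 1.496×10^8 = 9.91848×10^8 km.
The Hohmann ellipse has a_t = (r₁ + r₂)/2 = 6.31312×10^8 km.
At r₁ the circular-orbit speed is v₁ = √(μ/r₁) = 22.128 km/s.
Transfer-orbit speed at r₁ (vis-viva equation): v_p = √[μ(2/r₁ − 1/a_t)] = 27.736 km/s.
First burn Δv₁ = |v_p − v₁| = 5.608 km/s.
At r₂, v₂ = √(μ/r₂) = 11.562 km/s.
Transfer-orbit speed at r₂: v_a = √[μ(2/r₂ − 1/a_t)] = 7.5720 km/s.
Second burn Δv₂ = |v₂ − v_a| = 3.990 km/s.
Total Δv = Δv₁ + Δv₂ = 9.598 km/s.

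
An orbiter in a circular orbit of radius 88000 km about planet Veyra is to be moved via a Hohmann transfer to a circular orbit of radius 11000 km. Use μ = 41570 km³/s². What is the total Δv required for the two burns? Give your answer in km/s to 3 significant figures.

Semi-major axis of the transfer orbit: a_t = (88000 + 11000)/2 = 49500 km.
Circular speed at r₁: v₁ = √(μ/r₁) = √(41570/88000) = 0.6873 km/s.
Transfer-orbit speed at r₁ (v² = μ(2/r − 1/a)): v_a = √[μ(2/r₁ − 1/a_t)] = 0.3240 km/s.
First burn Δv₁ = |v_a − v₁| = 0.3633 km/s.
Circular speed at r₂: v₂ = √(μ/r₂) = 1.944 km/s.
Transfer-orbit speed at r₂: v_p = √[μ(2/r₂ − 1/a_t)] = 2.592 km/s.
Second burn Δv₂ = |v₂ − v_p| = 0.6480 km/s.
Total Δv = Δv₁ + Δv₂ = 1.011 km/s.

Δv = 1.01 km/s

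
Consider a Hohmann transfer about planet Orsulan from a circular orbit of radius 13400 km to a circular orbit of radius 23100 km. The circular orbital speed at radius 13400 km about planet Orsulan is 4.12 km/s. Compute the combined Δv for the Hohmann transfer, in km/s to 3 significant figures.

From the circular-orbit relation v² = μ/r at r = 13400 km: μ = v²r = (4.12)² × 13400 = 2.27457×10^5 km³/s².
Transfer-ellipse semi-major axis a_t = (r₁ + r₂)/2 = (13400 + 23100)/2 = 18250 km.
Circular speed at r₁: v₁ = √(μ/r₁) = √(2.27457×10^5/13400) = 4.1200 km/s.
On the transfer ellipse at r₁, vis-viva equation gives v_p = √[μ(2/r₁ − 1/a_t)] = 4.6352 km/s.
First burn Δv₁ = |v_p − v₁| = 0.5152 km/s.
Circular speed at r₂: v₂ = √(μ/r₂) = 3.1379 km/s.
Transfer-orbit speed at r₂: v_a = √[μ(2/r₂ − 1/a_t)] = 2.6888 km/s.
Second burn Δv₂ = |v₂ − v_a| = 0.4491 km/s.
Δv = Δv₁ + Δv₂ = 0.5152 + 0.4491 = 0.9643 km/s.

Δv = 0.964 km/s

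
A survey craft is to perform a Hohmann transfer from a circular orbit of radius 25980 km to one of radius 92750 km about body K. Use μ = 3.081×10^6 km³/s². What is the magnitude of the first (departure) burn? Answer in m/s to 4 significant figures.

Δv₁ = 2722 m/s

Semi-major axis of the transfer orbit: a_t = (25980 + 92750)/2 = 59365 km.
Circular speed at r = 25980 km: v_c = √(μ/r) = 10.890 km/s.
Transfer-orbit speed at the same r (vis-viva, a = a_t): v_t = √[μ(2/r − 1/a_t)] = 13.612 km/s.
Δv₁ = |v_t − v_c| = |13.612 − 10.890| = 2.722 km/s.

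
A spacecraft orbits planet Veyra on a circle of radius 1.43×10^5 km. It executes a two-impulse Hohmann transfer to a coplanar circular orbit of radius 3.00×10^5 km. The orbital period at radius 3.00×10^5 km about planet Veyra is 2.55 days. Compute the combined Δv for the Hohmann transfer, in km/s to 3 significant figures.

Δv = 3.71 km/s

From Kepler's third law T² = 4π²r³/μ at r = 3.00×10^5 km, T = 2.55 days = 2.55 × 86400 s = 2.2032×10^5 s: μ = 4π²r³/T² = 2.19592×10^7 km³/s².
Semi-major axis of the transfer orbit: a_t = (1.430×10^5 + 3.000×10^5)/2 = 2.215×10^5 km.
Circular speed at r₁: v₁ = √(μ/r₁) = √(2.19592×10^7/1.430×10^5) = 12.39 km/s.
Transfer-orbit speed at r₁ (vis-viva): v_p = √[μ(2/r₁ − 1/a_t)] = 14.42 km/s.
First burn Δv₁ = |v_p − v₁| = 2.030 km/s.
At r₂, v₂ = √(μ/r₂) = 8.5555 km/s.
Transfer-orbit speed at r₂: v_a = √[μ(2/r₂ − 1/a_t)] = 6.8743 km/s.
Second burn Δv₂ = |v₂ − v_a| = 1.681 km/s.
Δv = Δv₁ + Δv₂ = 2.030 + 1.681 = 3.711 km/s.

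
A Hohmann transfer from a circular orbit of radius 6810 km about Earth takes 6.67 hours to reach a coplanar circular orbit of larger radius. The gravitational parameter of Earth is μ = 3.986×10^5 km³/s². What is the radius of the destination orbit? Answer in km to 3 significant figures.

r₂ = 50300 km

Transfer time t = 6.67 hours = 24012 s, and t = π√(a_t³/μ).
So a_t = (μ t²/π²)^(1/3) = (3.986×10^5 × (24012)² / π²)^(1/3) = 28556 km.
Since a_t = (r₁ + r₂)/2, r₂ = 2a_t − r₁ = 2×28556 − 6810 = 50302 km.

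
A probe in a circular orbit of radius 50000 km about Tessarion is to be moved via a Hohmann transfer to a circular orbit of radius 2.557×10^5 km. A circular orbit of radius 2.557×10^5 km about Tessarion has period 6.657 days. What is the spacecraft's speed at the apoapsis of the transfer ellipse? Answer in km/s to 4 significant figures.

v = 1.598 km/s

From Kepler's third law T² = 4π²r³/μ at r = 2.557×10^5 km, T = 6.657 days = 6.657 × 86400 s = 5.751648×10^5 s: μ = 4π²r³/T² = 1.99511×10^6 km³/s².
The Hohmann ellipse has a_t = (r₁ + r₂)/2 = 1.5285×10^5 km.
The apoapsis of the transfer ellipse is at r = 2.557×10^5 km.
From the vis-viva equation, v = √[μ(2/r − 1/a_t)] = 1.598 km/s.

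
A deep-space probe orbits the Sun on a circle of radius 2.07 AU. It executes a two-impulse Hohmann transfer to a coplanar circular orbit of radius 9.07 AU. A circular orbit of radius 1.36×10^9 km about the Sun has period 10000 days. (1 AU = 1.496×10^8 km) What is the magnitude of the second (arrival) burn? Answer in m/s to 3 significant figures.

Δv₂ = 3870 m/s

From Kepler's third law T² = 4π²r³/μ at r = 1.36×10^9 km, T = 10000 days = 10000 × 86400 s = 8.640×10^8 s: μ = 4π²r³/T² = 1.33030×10^11 km³/s².
In km: r₁ = 2.07 × 1.496×10^8 = 3.09672×10^8 km; r₂ = 9.07 × 1.496×10^8 = 1.356872×10^9 km.
Transfer-ellipse semi-major axis a_t = (r₁ + r₂)/2 = (3.09672×10^8 + 1.356872×10^9)/2 = 8.33272×10^8 km.
On the circular orbit at r = 1.356872×10^9 km, v_c = √(μ/r) = 9.9016 km/s.
Transfer-orbit speed at the same r (vis-viva, a = a_t): v_t = √[μ(2/r − 1/a_t)] = 6.0362 km/s.
Δv₂ = |v_t − v_c| = |6.0362 − 9.9016| = 3.865 km/s.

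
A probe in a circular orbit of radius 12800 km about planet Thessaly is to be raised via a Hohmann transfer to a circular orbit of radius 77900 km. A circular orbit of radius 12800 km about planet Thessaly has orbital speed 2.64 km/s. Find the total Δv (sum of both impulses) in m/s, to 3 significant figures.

From the circular-orbit relation v² = μ/r at r = 12800 km: μ = v²r = (2.64)² × 12800 = 89210.9 km³/s².
The Hohmann ellipse has a_t = (r₁ + r₂)/2 = 45350 km.
Circular speed at r₁: v₁ = √(μ/r₁) = √(89210.9/12800) = 2.6400 km/s.
On the transfer ellipse at r₁, vis-viva equation gives v_p = √[μ(2/r₁ − 1/a_t)] = 3.4601 km/s.
First burn Δv₁ = |v_p − v₁| = 0.8201 km/s.
At r₂, v₂ = √(μ/r₂) = 1.0701 km/s.
Transfer-orbit speed at r₂: v_a = √[μ(2/r₂ − 1/a_t)] = 0.56853 km/s.
Second burn Δv₂ = |v₂ − v_a| = 0.5016 km/s.
Δv = Δv₁ + Δv₂ = 0.8201 + 0.5016 = 1.322 km/s.

Δv = 1320 m/s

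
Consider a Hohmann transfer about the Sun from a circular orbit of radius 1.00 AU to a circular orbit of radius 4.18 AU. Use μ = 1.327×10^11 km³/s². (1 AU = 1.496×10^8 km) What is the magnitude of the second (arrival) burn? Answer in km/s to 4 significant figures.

In km: r₁ = 1.00 × 1.496×10^8 = 1.496×10^8 km; r₂ = 4.18 × 1.496×10^8 = 6.25328×10^8 km.
Transfer-ellipse semi-major axis a_t = (r₁ + r₂)/2 = (1.496×10^8 + 6.25328×10^8)/2 = 3.87464×10^8 km.
On the circular orbit at r = 6.25328×10^8 km, v_c = √(μ/r) = 14.5674 km/s.
Transfer-orbit speed at the same r (vis-viva, a = a_t): v_t = √[μ(2/r − 1/a_t)] = 9.05173 km/s.
Δv₂ = |v_t − v_c| = |9.05173 − 14.5674| = 5.516 km/s.

Δv₂ = 5.516 km/s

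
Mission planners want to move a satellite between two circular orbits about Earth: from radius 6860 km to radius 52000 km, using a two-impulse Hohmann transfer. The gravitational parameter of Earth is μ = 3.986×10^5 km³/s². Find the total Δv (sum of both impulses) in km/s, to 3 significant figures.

Δv = 3.94 km/s

The Hohmann ellipse has a_t = (r₁ + r₂)/2 = 29430 km.
Circular speed at r₁: v₁ = √(μ/r₁) = √(3.986×10^5/6860) = 7.62266 km/s.
Transfer-orbit speed at r₁ (v² = μ(2/r − 1/a)): v_p = √[μ(2/r₁ − 1/a_t)] = 10.1324 km/s.
First burn Δv₁ = |v_p − v₁| = 2.510 km/s.
Circular speed at r₂: v₂ = √(μ/r₂) = 2.769 km/s.
Transfer-orbit speed at r₂: v_a = √[μ(2/r₂ − 1/a_t)] = 1.337 km/s.
Second burn Δv₂ = |v₂ − v_a| = 1.432 km/s.
Δv = Δv₁ + Δv₂ = 2.510 + 1.432 = 3.942 km/s.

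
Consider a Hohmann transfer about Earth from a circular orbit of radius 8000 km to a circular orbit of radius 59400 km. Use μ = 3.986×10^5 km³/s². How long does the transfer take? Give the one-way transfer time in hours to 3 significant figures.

Transfer-ellipse semi-major axis a_t = (r₁ + r₂)/2 = (8000 + 59400)/2 = 33700 km.
Half the transfer-orbit period gives t = π√(a_t³/μ) = 30780 s.
Converting: 30780 s ÷ 3600 s/hour = 8.55 hours.

t = 8.55 hours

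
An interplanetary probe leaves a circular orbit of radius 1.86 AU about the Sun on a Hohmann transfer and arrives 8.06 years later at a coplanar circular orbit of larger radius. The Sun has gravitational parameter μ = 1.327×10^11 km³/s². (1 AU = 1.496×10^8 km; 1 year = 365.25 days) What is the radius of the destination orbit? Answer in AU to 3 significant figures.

In km: r₁ = 1.86 × 1.496×10^8 = 2.78256×10^8 km.
Transfer time t = 8.06 years × 365.25 × 86400 s = 2.54354256×10^8 s, and t = π√(a_t³/μ).
So a_t = (μ t²/π²)^(1/3) = (1.327×10^11 × (2.54354256×10^8)² / π²)^(1/3) = 9.5459×10^8 km.
Since a_t = (r₁ + r₂)/2, r₂ = 2a_t − r₁ = 2×9.5459×10^8 − 2.78256×10^8 = 1.630924×10^9 km.
In AU: r₂ = 1.630924×10^9 / 1.496×10^8 = 10.9 AU.

r₂ = 10.9 AU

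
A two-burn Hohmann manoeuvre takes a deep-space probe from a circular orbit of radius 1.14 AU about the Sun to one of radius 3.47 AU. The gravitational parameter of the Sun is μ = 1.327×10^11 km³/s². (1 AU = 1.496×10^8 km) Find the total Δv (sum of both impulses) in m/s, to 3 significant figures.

In km: r₁ = 1.14 × 1.496×10^8 = 1.70544×10^8 km; r₂ = 3.47 × 1.496×10^8 = 5.19112×10^8 km.
The Hohmann ellipse has a_t = (r₁ + r₂)/2 = 3.44828×10^8 km.
At r₁ the circular-orbit speed is v₁ = √(μ/r₁) = 27.8944 km/s.
Transfer-orbit speed at r₁ (vis-viva equation): v_p = √[μ(2/r₁ − 1/a_t)] = 34.2252 km/s.
First burn Δv₁ = |v_p − v₁| = 6.3308 km/s.
Circular speed at r₂: v₂ = √(μ/r₂) = 15.9884 km/s.
Transfer-orbit speed at r₂: v_a = √[μ(2/r₂ − 1/a_t)] = 11.2440 km/s.
Second burn Δv₂ = |v₂ − v_a| = 4.7444 km/s.
Total Δv = Δv₁ + Δv₂ = 11.08 km/s.

Δv = 11100 m/s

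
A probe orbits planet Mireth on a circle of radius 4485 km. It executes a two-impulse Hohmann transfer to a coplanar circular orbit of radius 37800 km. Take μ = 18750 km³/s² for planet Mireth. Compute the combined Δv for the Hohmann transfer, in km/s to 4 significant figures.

Δv = 1.069 km/s

The Hohmann ellipse has a_t = (r₁ + r₂)/2 = 21142.5 km.
At r₁ the circular-orbit speed is v₁ = √(μ/r₁) = 2.04465 km/s.
On the transfer ellipse at r₁, v² = μ(2/r − 1/a) gives v_p = √[μ(2/r₁ − 1/a_t)] = 2.73393 km/s.
First burn Δv₁ = |v_p − v₁| = 0.6893 km/s.
Circular speed at r₂: v₂ = √(μ/r₂) = 0.7043 km/s.
Transfer-orbit speed at r₂: v_a = √[μ(2/r₂ − 1/a_t)] = 0.3244 km/s.
Second burn Δv₂ = |v₂ − v_a| = 0.3799 km/s.
Δv = Δv₁ + Δv₂ = 0.6893 + 0.3799 = 1.069 km/s.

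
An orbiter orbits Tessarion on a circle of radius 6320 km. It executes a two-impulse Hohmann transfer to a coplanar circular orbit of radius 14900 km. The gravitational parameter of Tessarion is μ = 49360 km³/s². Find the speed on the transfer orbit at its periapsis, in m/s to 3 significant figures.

v = 3310 m/s

The Hohmann ellipse has a_t = (r₁ + r₂)/2 = 10610 km.
The periapsis of the transfer ellipse is at r = 6320 km.
Vis-viva: v = √[μ(2/r − 1/a_t)] = √[49360 × (2/6320 − 1/10610)] = 3.312 km/s.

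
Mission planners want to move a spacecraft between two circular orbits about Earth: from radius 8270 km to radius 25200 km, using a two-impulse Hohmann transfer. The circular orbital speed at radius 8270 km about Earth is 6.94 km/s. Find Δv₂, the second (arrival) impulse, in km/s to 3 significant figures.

From the circular-orbit relation v² = μ/r at r = 8270 km: μ = v²r = (6.94)² × 8270 = 3.98313×10^5 km³/s².
Semi-major axis of the transfer orbit: a_t = (8270 + 25200)/2 = 16735 km.
On the circular orbit at r = 25200 km, v_c = √(μ/r) = 3.976 km/s.
Vis-viva on the transfer ellipse at r = 25200 km gives v_t = √[μ(2/r − 1/a_t)] = 2.795 km/s.
Δv₂ = |v_t − v_c| = |2.795 − 3.976| = 1.181 km/s.

Δv₂ = 1.18 km/s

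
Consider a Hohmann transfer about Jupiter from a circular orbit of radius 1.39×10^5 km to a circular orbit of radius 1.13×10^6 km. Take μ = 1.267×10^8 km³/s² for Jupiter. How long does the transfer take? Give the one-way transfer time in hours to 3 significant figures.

t = 39.2 hours

Transfer-ellipse semi-major axis a_t = (r₁ + r₂)/2 = (1.390×10^5 + 1.130×10^6)/2 = 6.345×10^5 km.
Half the transfer-orbit period gives t = π√(a_t³/μ) = 1.411×10^5 s.
Converting: 1.411×10^5 s ÷ 3600 s/hour = 39.2 hours.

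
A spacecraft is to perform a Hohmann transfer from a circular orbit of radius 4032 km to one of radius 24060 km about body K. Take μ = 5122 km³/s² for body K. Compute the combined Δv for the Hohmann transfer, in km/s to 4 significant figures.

Δv = 0.5622 km/s

Semi-major axis of the transfer orbit: a_t = (4032 + 24060)/2 = 14046 km.
Circular speed at r₁: v₁ = √(μ/r₁) = √(5122/4032) = 1.127 km/s.
Transfer-orbit speed at r₁ (vis-viva): v_p = √[μ(2/r₁ − 1/a_t)] = 1.475 km/s.
First burn Δv₁ = |v_p − v₁| = 0.3480 km/s.
Circular speed at r₂: v₂ = √(μ/r₂) = 0.4614 km/s.
Transfer-orbit speed at r₂: v_a = √[μ(2/r₂ − 1/a_t)] = 0.2472 km/s.
Second burn Δv₂ = |v₂ − v_a| = 0.2142 km/s.
Δv = Δv₁ + Δv₂ = 0.3480 + 0.2142 = 0.5622 km/s.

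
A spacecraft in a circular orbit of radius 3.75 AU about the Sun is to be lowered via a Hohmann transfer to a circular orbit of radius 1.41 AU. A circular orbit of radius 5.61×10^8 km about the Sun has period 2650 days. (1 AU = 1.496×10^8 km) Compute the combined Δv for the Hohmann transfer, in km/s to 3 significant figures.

Δv = 9.18 km/s

From Kepler's third law T² = 4π²r³/μ at r = 5.61×10^8 km, T = 2650 days = 2650 × 86400 s = 2.2896×10^8 s: μ = 4π²r³/T² = 1.32962×10^11 km³/s².
In km: r₁ = 3.75 × 1.496×10^8 = 5.610×10^8 km; r₂ = 1.41 × 1.496×10^8 = 2.10936×10^8 km.
Transfer-ellipse semi-major axis a_t = (r₁ + r₂)/2 = (5.610×10^8 + 2.10936×10^8)/2 = 3.85968×10^8 km.
At r₁ the circular-orbit speed is v₁ = √(μ/r₁) = 15.395 km/s.
On the transfer ellipse at r₁, vis-viva equation gives v_a = √[μ(2/r₁ − 1/a_t)] = 11.381 km/s.
First burn Δv₁ = |v_a − v₁| = 4.014 km/s.
Circular speed at r₂: v₂ = √(μ/r₂) = 25.107 km/s.
Transfer-orbit speed at r₂: v_p = √[μ(2/r₂ − 1/a_t)] = 30.269 km/s.
Second burn Δv₂ = |v₂ − v_p| = 5.162 km/s.
Δv = Δv₁ + Δv₂ = 4.014 + 5.162 = 9.176 km/s.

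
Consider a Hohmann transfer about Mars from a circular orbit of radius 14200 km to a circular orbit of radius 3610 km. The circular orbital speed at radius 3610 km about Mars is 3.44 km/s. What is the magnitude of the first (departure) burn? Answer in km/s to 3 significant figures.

Δv₁ = 0.630 km/s

From the circular-orbit relation v² = μ/r at r = 3610 km: μ = v²r = (3.44)² × 3610 = 42719.3 km³/s².
The Hohmann ellipse has a_t = (r₁ + r₂)/2 = 8905 km.
On the circular orbit at r = 14200 km, v_c = √(μ/r) = 1.73447 km/s.
Vis-viva on the transfer ellipse at r = 14200 km gives v_t = √[μ(2/r − 1/a_t)] = 1.10434 km/s.
Δv₁ = |v_t − v_c| = |1.10434 − 1.73447| = 0.6301 km/s.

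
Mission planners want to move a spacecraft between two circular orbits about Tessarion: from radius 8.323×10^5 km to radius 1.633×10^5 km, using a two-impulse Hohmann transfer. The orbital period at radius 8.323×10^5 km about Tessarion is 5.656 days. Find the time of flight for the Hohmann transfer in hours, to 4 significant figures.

From Kepler's third law T² = 4π²r³/μ at r = 8.323×10^5 km, T = 5.656 days = 5.656 × 86400 s = 4.886784×10^5 s: μ = 4π²r³/T² = 9.53132×10^7 km³/s².
Transfer-ellipse semi-major axis a_t = (r₁ + r₂)/2 = (8.323×10^5 + 1.633×10^5)/2 = 4.978×10^5 km.
Half the transfer-orbit period gives t = π√(a_t³/μ) = 1.130×10^5 s.
Converting: 1.130×10^5 s ÷ 3600 s/hour = 31.39 hours.

t = 31.39 hours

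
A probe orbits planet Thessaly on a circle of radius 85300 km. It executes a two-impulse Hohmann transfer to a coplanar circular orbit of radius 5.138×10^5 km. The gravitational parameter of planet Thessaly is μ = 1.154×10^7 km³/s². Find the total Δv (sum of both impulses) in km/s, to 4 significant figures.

Semi-major axis of the transfer orbit: a_t = (85300 + 5.138×10^5)/2 = 2.9955×10^5 km.
Circular speed at r₁: v₁ = √(μ/r₁) = √(1.154×10^7/85300) = 11.631 km/s.
Transfer-orbit speed at r₁ (vis-viva): v_p = √[μ(2/r₁ − 1/a_t)] = 15.233 km/s.
First burn Δv₁ = |v_p − v₁| = 3.602 km/s.
Circular speed at r₂: v₂ = √(μ/r₂) = 4.739 km/s.
Transfer-orbit speed at r₂: v_a = √[μ(2/r₂ − 1/a_t)] = 2.529 km/s.
Second burn Δv₂ = |v₂ − v_a| = 2.210 km/s.
Total Δv = Δv₁ + Δv₂ = 5.812 km/s.

Δv = 5.812 km/s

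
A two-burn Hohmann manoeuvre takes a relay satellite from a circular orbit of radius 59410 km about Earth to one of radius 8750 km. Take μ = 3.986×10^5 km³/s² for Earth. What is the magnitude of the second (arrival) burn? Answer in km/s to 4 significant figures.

Δv₂ = 2.162 km/s

Transfer-ellipse semi-major axis a_t = (r₁ + r₂)/2 = (59410 + 8750)/2 = 34080 km.
Circular speed at r = 8750 km: v_c = √(μ/r) = 6.749 km/s.
Vis-viva on the transfer ellipse at r = 8750 km gives v_t = √[μ(2/r − 1/a_t)] = 8.911 km/s.
Δv₂ = |v_t − v_c| = |8.911 − 6.749| = 2.162 km/s.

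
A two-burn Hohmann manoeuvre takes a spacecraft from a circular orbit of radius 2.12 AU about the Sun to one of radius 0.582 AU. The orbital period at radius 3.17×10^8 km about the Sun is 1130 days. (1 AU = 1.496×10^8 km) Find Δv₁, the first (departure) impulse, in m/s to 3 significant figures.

Δv₁ = 7010 m/s

From Kepler's third law T² = 4π²r³/μ at r = 3.17×10^8 km, T = 1130 days = 1130 × 86400 s = 9.7632×10^7 s: μ = 4π²r³/T² = 1.31933×10^11 km³/s².
In km: r₁ = 2.12 × 1.496×10^8 = 3.17152×10^8 km; r₂ = 0.582 × 1.496×10^8 = 8.70672×10^7 km.
The Hohmann ellipse has a_t = (r₁ + r₂)/2 = 2.021096×10^8 km.
Circular speed at r = 3.17152×10^8 km: v_c = √(μ/r) = 20.396 km/s.
Vis-viva on the transfer ellipse at r = 3.17152×10^8 km gives v_t = √[μ(2/r − 1/a_t)] = 13.387 km/s.
Δv₁ = |v_t − v_c| = |13.387 − 20.396| = 7.009 km/s.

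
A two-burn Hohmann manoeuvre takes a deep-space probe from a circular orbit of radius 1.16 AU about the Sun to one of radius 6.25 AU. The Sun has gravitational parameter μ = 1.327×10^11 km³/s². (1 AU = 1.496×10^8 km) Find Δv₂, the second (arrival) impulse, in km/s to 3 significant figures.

Δv₂ = 5.25 km/s

In km: r₁ = 1.16 × 1.496×10^8 = 1.73536×10^8 km; r₂ = 6.25 × 1.496×10^8 = 9.350×10^8 km.
Transfer-ellipse semi-major axis a_t = (r₁ + r₂)/2 = (1.73536×10^8 + 9.350×10^8)/2 = 5.54268×10^8 km.
Circular speed at r = 9.350×10^8 km: v_c = √(μ/r) = 11.913 km/s.
Vis-viva on the transfer ellipse at r = 9.350×10^8 km gives v_t = √[μ(2/r − 1/a_t)] = 6.6660 km/s.
Δv₂ = |v_t − v_c| = |6.6660 − 11.913| = 5.247 km/s.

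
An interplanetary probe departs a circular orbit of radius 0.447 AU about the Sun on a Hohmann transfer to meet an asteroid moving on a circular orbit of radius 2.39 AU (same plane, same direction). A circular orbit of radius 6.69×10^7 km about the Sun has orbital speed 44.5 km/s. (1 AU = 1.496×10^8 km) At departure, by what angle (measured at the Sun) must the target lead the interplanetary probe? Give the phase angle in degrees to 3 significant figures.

φ = 97.7°

From the circular-orbit relation v² = μ/r at r = 6.69×10^7 km: μ = v²r = (44.5)² × 6.69×10^7 = 1.32479×10^11 km³/s².
In km: r₁ = 0.447 × 1.496×10^8 = 6.68712×10^7 km; r₂ = 2.39 × 1.496×10^8 = 3.57544×10^8 km.
Transfer-ellipse semi-major axis a_t = (r₁ + r₂)/2 = (6.68712×10^7 + 3.57544×10^8)/2 = 2.122076×10^8 km.
The half-period of the transfer ellipse is t = π√(a_t³/μ) = 2.66820×10^7 s.
The target's mean motion on its circular orbit is ω₂ = √(μ/r₂³) = 5.38367×10^-8 rad/s.
Angle swept by the target during transfer: ω₂·t = 1.43647 rad = 82.30°.
The interplanetary probe traverses 180° on the transfer ellipse, so the target must lead by 180° − 82.30° = 97.7°.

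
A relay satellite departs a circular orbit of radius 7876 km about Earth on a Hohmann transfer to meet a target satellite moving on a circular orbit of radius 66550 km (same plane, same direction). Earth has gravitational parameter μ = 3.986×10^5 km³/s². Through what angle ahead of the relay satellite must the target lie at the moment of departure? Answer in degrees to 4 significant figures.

φ = 104.7°

The Hohmann ellipse has a_t = (r₁ + r₂)/2 = 37213 km.
Transfer time t = π√(a_t³/μ) = 35721 s.
Target angular speed ω₂ = √(μ/r₂³) = 3.6774×10^-5 rad/s.
Angle swept by the target during transfer: ω₂·t = 1.3136 rad = 75.26°.
The relay satellite traverses 180° on the transfer ellipse, so the target must lead by 180° − 75.26° = 104.7°.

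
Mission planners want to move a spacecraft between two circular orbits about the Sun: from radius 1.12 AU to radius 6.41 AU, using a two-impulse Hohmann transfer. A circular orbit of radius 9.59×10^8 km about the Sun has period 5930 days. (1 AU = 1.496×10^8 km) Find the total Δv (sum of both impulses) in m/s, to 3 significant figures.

From Kepler's third law T² = 4π²r³/μ at r = 9.59×10^8 km, T = 5930 days = 5930 × 86400 s = 5.12352×10^8 s: μ = 4π²r³/T² = 1.32641×10^11 km³/s².
In km: r₁ = 1.12 × 1.496×10^8 = 1.67552×10^8 km; r₂ = 6.41 × 1.496×10^8 = 9.58936×10^8 km.
Semi-major axis of the transfer orbit: a_t = (1.67552×10^8 + 9.58936×10^8)/2 = 5.63244×10^8 km.
Circular speed at r₁: v₁ = √(μ/r₁) = √(1.32641×10^11/1.67552×10^8) = 28.136 km/s.
On the transfer ellipse at r₁, v² = μ(2/r − 1/a) gives v_p = √[μ(2/r₁ − 1/a_t)] = 36.712 km/s.
First burn Δv₁ = |v_p − v₁| = 8.576 km/s.
At r₂, v₂ = √(μ/r₂) = 11.761 km/s.
Transfer-orbit speed at r₂: v_a = √[μ(2/r₂ − 1/a_t)] = 6.4146 km/s.
Second burn Δv₂ = |v₂ − v_a| = 5.346 km/s.
Total Δv = Δv₁ + Δv₂ = 13.92 km/s.

Δv = 13900 m/s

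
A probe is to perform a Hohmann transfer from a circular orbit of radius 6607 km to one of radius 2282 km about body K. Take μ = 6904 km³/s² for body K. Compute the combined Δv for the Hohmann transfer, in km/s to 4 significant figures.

Δv = 0.6711 km/s

Transfer-ellipse semi-major axis a_t = (r₁ + r₂)/2 = (6607 + 2282)/2 = 4444.5 km.
At r₁ the circular-orbit speed is v₁ = √(μ/r₁) = 1.02223 km/s.
Transfer-orbit speed at r₁ (vis-viva equation): v_a = √[μ(2/r₁ − 1/a_t)] = 0.732478 km/s.
First burn Δv₁ = |v_a − v₁| = 0.2898 km/s.
At r₂, v₂ = √(μ/r₂) = 1.7394 km/s.
Transfer-orbit speed at r₂: v_p = √[μ(2/r₂ − 1/a_t)] = 2.1207 km/s.
Second burn Δv₂ = |v₂ − v_p| = 0.3813 km/s.
Total Δv = Δv₁ + Δv₂ = 0.6711 km/s.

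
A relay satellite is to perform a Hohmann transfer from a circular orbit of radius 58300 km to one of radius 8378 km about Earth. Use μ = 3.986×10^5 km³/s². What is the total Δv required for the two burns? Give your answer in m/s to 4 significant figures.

Transfer-ellipse semi-major axis a_t = (r₁ + r₂)/2 = (58300 + 8378)/2 = 33339 km.
Circular speed at r₁: v₁ = √(μ/r₁) = √(3.986×10^5/58300) = 2.615 km/s.
On the transfer ellipse at r₁, vis-viva equation gives v_a = √[μ(2/r₁ − 1/a_t)] = 1.311 km/s.
First burn Δv₁ = |v_a − v₁| = 1.304 km/s.
Circular speed at r₂: v₂ = √(μ/r₂) = 6.8976 km/s.
Transfer-orbit speed at r₂: v_p = √[μ(2/r₂ − 1/a_t)] = 9.1213 km/s.
Second burn Δv₂ = |v₂ − v_p| = 2.224 km/s.
Δv = Δv₁ + Δv₂ = 1.304 + 2.224 = 3.528 km/s.

Δv = 3528 m/s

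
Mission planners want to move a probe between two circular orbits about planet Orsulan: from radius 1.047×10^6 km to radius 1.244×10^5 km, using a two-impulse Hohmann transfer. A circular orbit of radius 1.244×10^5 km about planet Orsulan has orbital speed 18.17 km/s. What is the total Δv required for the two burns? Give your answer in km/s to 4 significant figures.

From the circular-orbit relation v² = μ/r at r = 1.244×10^5 km: μ = v²r = (18.17)² × 1.244×10^5 = 4.10705×10^7 km³/s².
Transfer-ellipse semi-major axis a_t = (r₁ + r₂)/2 = (1.047×10^6 + 1.244×10^5)/2 = 5.857×10^5 km.
At r₁ the circular-orbit speed is v₁ = √(μ/r₁) = 6.26314 km/s.
Transfer-orbit speed at r₁ (v² = μ(2/r − 1/a)): v_a = √[μ(2/r₁ − 1/a_t)] = 2.88645 km/s.
First burn Δv₁ = |v_a − v₁| = 3.3767 km/s.
Circular speed at r₂: v₂ = √(μ/r₂) = 18.1700 km/s.
Transfer-orbit speed at r₂: v_p = √[μ(2/r₂ − 1/a_t)] = 24.2935 km/s.
Second burn Δv₂ = |v₂ − v_p| = 6.1235 km/s.
Δv = Δv₁ + Δv₂ = 3.3767 + 6.1235 = 9.500 km/s.

Δv = 9.500 km/s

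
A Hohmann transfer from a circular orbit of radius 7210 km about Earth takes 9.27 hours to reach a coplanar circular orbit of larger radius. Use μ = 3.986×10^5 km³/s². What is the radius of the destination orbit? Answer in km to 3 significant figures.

r₂ = 63900 km

Transfer time t = 9.27 hours = 33372 s, and t = π√(a_t³/μ).
So a_t = (μ t²/π²)^(1/3) = (3.986×10^5 × (33372)² / π²)^(1/3) = 35563 km.
Since a_t = (r₁ + r₂)/2, r₂ = 2a_t − r₁ = 2×35563 − 7210 = 63916 km.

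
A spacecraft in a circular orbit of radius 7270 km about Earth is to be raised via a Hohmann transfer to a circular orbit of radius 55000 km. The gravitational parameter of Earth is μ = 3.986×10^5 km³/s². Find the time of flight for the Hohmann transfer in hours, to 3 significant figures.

t = 7.59 hours

Transfer-ellipse semi-major axis a_t = (r₁ + r₂)/2 = (7270 + 55000)/2 = 31135 km.
By Kepler's third law the transfer-orbit period is T = 2π√(a_t³/μ), so t = T/2 = 27340 s.
Converting: 27340 s ÷ 3600 s/hour = 7.59 hours.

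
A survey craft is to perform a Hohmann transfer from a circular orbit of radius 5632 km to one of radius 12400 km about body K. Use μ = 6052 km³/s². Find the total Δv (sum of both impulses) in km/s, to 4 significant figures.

Δv = 0.3255 km/s

Transfer-ellipse semi-major axis a_t = (r₁ + r₂)/2 = (5632 + 12400)/2 = 9016 km.
Circular speed at r₁: v₁ = √(μ/r₁) = √(6052/5632) = 1.03662 km/s.
Transfer-orbit speed at r₁ (v² = μ(2/r − 1/a)): v_p = √[μ(2/r₁ − 1/a_t)] = 1.21569 km/s.
First burn Δv₁ = |v_p − v₁| = 0.17907 km/s.
Circular speed at r₂: v₂ = √(μ/r₂) = 0.69862 km/s.
Transfer-orbit speed at r₂: v_a = √[μ(2/r₂ − 1/a_t)] = 0.55216 km/s.
Second burn Δv₂ = |v₂ − v_a| = 0.14646 km/s.
Total Δv = Δv₁ + Δv₂ = 0.3255 km/s.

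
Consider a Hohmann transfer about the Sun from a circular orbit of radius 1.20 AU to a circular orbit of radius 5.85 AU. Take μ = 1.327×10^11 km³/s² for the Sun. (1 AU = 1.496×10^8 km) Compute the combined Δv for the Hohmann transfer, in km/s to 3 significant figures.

In km: r₁ = 1.20 × 1.496×10^8 = 1.7952×10^8 km; r₂ = 5.85 × 1.496×10^8 = 8.7516×10^8 km.
Semi-major axis of the transfer orbit: a_t = (1.7952×10^8 + 8.7516×10^8)/2 = 5.2734×10^8 km.
At r₁ the circular-orbit speed is v₁ = √(μ/r₁) = 27.188 km/s.
On the transfer ellipse at r₁, vis-viva gives v_p = √[μ(2/r₁ − 1/a_t)] = 35.025 km/s.
First burn Δv₁ = |v_p − v₁| = 7.837 km/s.
Circular speed at r₂: v₂ = √(μ/r₂) = 12.314 km/s.
Transfer-orbit speed at r₂: v_a = √[μ(2/r₂ − 1/a_t)] = 7.1846 km/s.
Second burn Δv₂ = |v₂ − v_a| = 5.129 km/s.
Δv = Δv₁ + Δv₂ = 7.837 + 5.129 = 12.97 km/s.

Δv = 13.0 km/s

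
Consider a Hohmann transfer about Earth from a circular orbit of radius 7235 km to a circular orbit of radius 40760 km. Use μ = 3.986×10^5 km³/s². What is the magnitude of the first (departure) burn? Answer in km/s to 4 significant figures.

The Hohmann ellipse has a_t = (r₁ + r₂)/2 = 23997.5 km.
Circular speed at r = 7235 km: v_c = √(μ/r) = 7.422 km/s.
Transfer-orbit speed at the same r (vis-viva, a = a_t): v_t = √[μ(2/r − 1/a_t)] = 9.673 km/s.
Δv₁ = |v_t − v_c| = |9.673 − 7.422| = 2.251 km/s.

Δv₁ = 2.251 km/s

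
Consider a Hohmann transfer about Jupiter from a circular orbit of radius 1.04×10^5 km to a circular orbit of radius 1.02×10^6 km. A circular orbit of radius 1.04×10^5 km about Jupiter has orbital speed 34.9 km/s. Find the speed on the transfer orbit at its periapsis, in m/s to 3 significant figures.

v = 47000 m/s

From the circular-orbit relation v² = μ/r at r = 1.04×10^5 km: μ = v²r = (34.9)² × 1.04×10^5 = 1.26673×10^8 km³/s².
The Hohmann ellipse has a_t = (r₁ + r₂)/2 = 5.620×10^5 km.
The periapsis of the transfer ellipse is at r = 1.040×10^5 km.
From the vis-viva equation, v = √[μ(2/r − 1/a_t)] = 47.02 km/s.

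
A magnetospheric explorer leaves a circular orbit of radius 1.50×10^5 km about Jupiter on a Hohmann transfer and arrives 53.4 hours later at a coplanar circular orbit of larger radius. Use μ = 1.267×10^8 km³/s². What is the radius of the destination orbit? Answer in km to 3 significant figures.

Transfer time t = 53.4 hours = 1.9224×10^5 s, and t = π√(a_t³/μ).
So a_t = (μ t²/π²)^(1/3) = (1.267×10^8 × (1.9224×10^5)² / π²)^(1/3) = 7.7993×10^5 km.
Since a_t = (r₁ + r₂)/2, r₂ = 2a_t − r₁ = 2×7.7993×10^5 − 1.500×10^5 = 1.40986×10^6 km.

r₂ = 1.41×10^6 km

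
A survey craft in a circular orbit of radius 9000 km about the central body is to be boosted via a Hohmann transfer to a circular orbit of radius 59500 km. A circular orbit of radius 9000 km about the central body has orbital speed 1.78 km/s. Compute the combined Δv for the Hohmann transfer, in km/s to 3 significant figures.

From the circular-orbit relation v² = μ/r at r = 9000 km: μ = v²r = (1.78)² × 9000 = 28515.6 km³/s².
Transfer-ellipse semi-major axis a_t = (r₁ + r₂)/2 = (9000 + 59500)/2 = 34250 km.
Circular speed at r₁: v₁ = √(μ/r₁) = √(28515.6/9000) = 1.7800 km/s.
On the transfer ellipse at r₁, vis-viva gives v_p = √[μ(2/r₁ − 1/a_t)] = 2.3461 km/s.
First burn Δv₁ = |v_p − v₁| = 0.5661 km/s.
At r₂, v₂ = √(μ/r₂) = 0.6923 km/s.
Transfer-orbit speed at r₂: v_a = √[μ(2/r₂ − 1/a_t)] = 0.3549 km/s.
Second burn Δv₂ = |v₂ − v_a| = 0.3374 km/s.
Δv = Δv₁ + Δv₂ = 0.5661 + 0.3374 = 0.9035 km/s.

Δv = 0.904 km/s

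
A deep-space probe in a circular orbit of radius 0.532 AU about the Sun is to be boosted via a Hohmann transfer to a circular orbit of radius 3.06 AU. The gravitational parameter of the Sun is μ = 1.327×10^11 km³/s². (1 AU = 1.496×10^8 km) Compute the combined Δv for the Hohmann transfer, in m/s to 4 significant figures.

In km: r₁ = 0.532 × 1.496×10^8 = 7.95872×10^7 km; r₂ = 3.06 × 1.496×10^8 = 4.57776×10^8 km.
The Hohmann ellipse has a_t = (r₁ + r₂)/2 = 2.686816×10^8 km.
Circular speed at r₁: v₁ = √(μ/r₁) = √(1.327×10^11/7.95872×10^7) = 40.83 km/s.
Transfer-orbit speed at r₁ (v² = μ(2/r − 1/a)): v_p = √[μ(2/r₁ − 1/a_t)] = 53.30 km/s.
First burn Δv₁ = |v_p − v₁| = 12.47 km/s.
At r₂, v₂ = √(μ/r₂) = 17.0259 km/s.
Transfer-orbit speed at r₂: v_a = √[μ(2/r₂ − 1/a_t)] = 9.26641 km/s.
Second burn Δv₂ = |v₂ − v_a| = 7.759 km/s.
Δv = Δv₁ + Δv₂ = 12.47 + 7.759 = 20.23 km/s.

Δv = 20230 m/s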